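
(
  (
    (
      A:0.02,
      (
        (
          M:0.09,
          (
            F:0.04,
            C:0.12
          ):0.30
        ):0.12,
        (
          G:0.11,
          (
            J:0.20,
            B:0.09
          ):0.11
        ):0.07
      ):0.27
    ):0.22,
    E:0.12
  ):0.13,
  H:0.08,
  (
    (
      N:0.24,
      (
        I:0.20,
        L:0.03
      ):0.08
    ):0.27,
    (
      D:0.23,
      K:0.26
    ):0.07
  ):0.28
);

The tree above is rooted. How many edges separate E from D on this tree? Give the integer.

5

The MRCA of E and D is the root of the tree.
From E up to that node: 2 branches. From D up to the same node: 3 branches. Total: 2 + 3 = 5.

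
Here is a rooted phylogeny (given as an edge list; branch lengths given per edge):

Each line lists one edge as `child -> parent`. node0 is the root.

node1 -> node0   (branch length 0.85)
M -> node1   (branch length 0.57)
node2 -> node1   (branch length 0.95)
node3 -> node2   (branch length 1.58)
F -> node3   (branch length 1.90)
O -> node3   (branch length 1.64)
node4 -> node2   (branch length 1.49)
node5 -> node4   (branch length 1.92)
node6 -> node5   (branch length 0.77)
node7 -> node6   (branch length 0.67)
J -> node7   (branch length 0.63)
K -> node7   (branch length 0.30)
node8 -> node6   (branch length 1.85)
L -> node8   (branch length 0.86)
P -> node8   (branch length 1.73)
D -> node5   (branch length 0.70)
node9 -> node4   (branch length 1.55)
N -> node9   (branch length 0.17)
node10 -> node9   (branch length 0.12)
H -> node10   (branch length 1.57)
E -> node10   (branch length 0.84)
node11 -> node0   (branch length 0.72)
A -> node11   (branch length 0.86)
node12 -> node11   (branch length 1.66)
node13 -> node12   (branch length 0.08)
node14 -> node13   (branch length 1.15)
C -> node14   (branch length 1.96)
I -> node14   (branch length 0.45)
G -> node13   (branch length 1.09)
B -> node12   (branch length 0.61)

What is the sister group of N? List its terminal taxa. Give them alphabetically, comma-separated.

N attaches to the tree at the node subtending (N,(H,E)).
The other lineage descending from that same node — the sister group — is (H,E); its 2 tips in alphabetical order are the answer.

E, H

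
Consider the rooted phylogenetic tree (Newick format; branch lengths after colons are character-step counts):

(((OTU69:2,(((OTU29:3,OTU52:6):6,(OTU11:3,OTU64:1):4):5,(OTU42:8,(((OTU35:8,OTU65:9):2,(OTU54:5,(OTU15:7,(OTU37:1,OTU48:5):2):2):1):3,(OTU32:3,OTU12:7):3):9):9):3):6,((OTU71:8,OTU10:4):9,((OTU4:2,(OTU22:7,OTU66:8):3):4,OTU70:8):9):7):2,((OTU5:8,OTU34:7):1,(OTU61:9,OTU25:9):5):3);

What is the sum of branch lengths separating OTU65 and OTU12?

The path runs OTU65 → … → MRCA → … → OTU12; the MRCA is the node subtending (((OTU35,OTU65),(OTU54,(OTU15,(OTU37,OTU48)))),(OTU32,OTU12)).
Branch lengths along that path: 9 + 2 + 3 + 3 + 7 = 24.

24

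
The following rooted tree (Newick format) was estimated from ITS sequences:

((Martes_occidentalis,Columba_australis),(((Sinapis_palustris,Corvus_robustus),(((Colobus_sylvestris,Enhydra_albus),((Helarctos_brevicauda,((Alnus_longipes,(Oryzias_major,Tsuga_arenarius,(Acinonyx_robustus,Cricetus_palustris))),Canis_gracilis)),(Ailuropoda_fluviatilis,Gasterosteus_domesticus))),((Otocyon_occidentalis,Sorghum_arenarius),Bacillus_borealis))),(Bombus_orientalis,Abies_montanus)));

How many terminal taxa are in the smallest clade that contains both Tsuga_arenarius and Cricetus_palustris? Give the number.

The MRCA of Tsuga_arenarius and Cricetus_palustris is the node subtending (Oryzias_major,Tsuga_arenarius,(Acinonyx_robustus,Cricetus_palustris)).
That clade contains 4 terminal taxa: Acinonyx_robustus, Cricetus_palustris, Oryzias_major, Tsuga_arenarius.

4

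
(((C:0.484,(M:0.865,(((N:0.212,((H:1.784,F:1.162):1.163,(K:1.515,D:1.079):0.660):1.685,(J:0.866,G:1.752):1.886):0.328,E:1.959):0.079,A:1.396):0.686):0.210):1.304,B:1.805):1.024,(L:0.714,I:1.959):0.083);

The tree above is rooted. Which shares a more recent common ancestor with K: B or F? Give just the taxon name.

The MRCA of K and F subtends ((H,F),(K,D)) (4 taxa).
The MRCA of K and B subtends ((C,(M,(((N,((H,F),(K,D)),(J,G)),E),A))),B) (12 taxa).
The first is nested inside the second, so K shares a more recent common ancestor with F.

F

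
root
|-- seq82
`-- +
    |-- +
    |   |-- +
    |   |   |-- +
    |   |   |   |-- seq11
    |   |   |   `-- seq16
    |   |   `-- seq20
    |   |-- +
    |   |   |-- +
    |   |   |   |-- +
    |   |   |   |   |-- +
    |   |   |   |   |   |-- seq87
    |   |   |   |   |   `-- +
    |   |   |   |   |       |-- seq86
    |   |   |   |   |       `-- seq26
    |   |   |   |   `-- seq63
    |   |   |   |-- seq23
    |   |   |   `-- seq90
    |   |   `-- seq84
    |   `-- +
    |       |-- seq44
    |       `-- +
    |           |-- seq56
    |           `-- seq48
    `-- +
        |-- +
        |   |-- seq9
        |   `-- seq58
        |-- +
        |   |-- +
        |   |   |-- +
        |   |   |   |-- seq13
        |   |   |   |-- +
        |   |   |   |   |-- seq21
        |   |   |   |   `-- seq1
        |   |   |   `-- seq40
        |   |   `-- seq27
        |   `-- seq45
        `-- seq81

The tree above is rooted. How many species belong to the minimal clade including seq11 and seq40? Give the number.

The MRCA of seq11 and seq40 is the node subtending ((((seq11,seq16),seq20),((((seq87,(seq86,seq26)),seq63),seq23,seq90),seq84),(seq44,(seq56,seq48))),((seq9,seq58),(((seq13,(seq21,seq1),seq40),seq27),seq45),seq81)).
That clade contains 22 terminal taxa: seq1, seq11, seq13, seq16, seq20, seq21, seq23, seq26, seq27, seq40, seq44, seq45, seq48, seq56, seq58, seq63, seq81, seq84, seq86, seq87, seq9, seq90.

22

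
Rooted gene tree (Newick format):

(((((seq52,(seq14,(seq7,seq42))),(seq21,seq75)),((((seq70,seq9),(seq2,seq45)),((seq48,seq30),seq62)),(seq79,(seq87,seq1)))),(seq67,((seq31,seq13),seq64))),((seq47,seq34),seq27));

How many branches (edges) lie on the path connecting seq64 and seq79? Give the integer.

7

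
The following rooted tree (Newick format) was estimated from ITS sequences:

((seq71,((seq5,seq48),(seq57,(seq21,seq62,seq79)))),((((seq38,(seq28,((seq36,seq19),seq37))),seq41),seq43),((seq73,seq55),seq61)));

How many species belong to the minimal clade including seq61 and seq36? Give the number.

The MRCA of seq61 and seq36 is the node subtending ((((seq38,(seq28,((seq36,seq19),seq37))),seq41),seq43),((seq73,seq55),seq61)).
That clade contains 10 terminal taxa: seq19, seq28, seq36, seq37, seq38, seq41, seq43, seq55, seq61, seq73.

10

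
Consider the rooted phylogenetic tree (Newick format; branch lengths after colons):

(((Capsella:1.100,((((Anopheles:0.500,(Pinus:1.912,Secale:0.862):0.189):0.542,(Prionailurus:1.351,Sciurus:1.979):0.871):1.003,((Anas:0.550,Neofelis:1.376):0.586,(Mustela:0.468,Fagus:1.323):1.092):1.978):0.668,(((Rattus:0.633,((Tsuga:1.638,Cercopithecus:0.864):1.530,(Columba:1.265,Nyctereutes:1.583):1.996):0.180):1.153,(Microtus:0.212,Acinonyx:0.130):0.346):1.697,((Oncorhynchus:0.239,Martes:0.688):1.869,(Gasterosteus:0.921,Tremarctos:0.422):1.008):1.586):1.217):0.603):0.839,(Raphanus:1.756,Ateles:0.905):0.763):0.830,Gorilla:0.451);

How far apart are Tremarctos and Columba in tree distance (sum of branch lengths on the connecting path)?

9.307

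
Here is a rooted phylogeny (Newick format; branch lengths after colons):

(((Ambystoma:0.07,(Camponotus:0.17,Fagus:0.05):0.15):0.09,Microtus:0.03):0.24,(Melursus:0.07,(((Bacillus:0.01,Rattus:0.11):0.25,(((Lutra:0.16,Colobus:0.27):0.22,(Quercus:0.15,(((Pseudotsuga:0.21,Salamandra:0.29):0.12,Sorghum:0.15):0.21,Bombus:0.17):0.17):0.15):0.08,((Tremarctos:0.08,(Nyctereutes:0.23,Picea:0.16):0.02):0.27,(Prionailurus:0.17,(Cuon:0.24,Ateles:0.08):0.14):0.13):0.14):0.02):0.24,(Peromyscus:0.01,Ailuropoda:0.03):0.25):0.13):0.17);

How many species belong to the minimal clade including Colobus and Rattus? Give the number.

The MRCA of Colobus and Rattus is the node subtending ((Bacillus,Rattus),(((Lutra,Colobus),(Quercus,(((Pseudotsuga,Salamandra),Sorghum),Bombus))),((Tremarctos,(Nyctereutes,Picea)),(Prionailurus,(Cuon,Ateles))))).
That clade contains 15 terminal taxa: Ateles, Bacillus, Bombus, Colobus, Cuon, Lutra, Nyctereutes, Picea, Prionailurus, Pseudotsuga, Quercus, Rattus, Salamandra, Sorghum, Tremarctos.

15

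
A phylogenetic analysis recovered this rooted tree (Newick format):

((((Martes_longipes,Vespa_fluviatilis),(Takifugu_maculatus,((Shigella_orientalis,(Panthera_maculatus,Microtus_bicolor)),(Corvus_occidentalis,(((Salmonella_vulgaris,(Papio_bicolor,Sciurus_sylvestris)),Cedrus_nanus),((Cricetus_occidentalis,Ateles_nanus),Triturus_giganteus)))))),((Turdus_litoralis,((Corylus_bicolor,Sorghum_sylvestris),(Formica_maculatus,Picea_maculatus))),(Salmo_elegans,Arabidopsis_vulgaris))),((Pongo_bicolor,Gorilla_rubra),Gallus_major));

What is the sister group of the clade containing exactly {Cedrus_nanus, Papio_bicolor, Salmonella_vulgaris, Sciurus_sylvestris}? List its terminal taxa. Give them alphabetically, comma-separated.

The clade containing exactly {Cedrus_nanus, Papio_bicolor, Salmonella_vulgaris, Sciurus_sylvestris} attaches to the tree at the node subtending (((Salmonella_vulgaris,(Papio_bicolor,Sciurus_sylvestris)),Cedrus_nanus),((Cricetus_occidentalis,Ateles_nanus),Triturus_giganteus)).
The other lineage descending from that same node — the sister group — is ((Cricetus_occidentalis,Ateles_nanus),Triturus_giganteus); its 3 tips in alphabetical order are the answer.

Ateles_nanus, Cricetus_occidentalis, Triturus_giganteus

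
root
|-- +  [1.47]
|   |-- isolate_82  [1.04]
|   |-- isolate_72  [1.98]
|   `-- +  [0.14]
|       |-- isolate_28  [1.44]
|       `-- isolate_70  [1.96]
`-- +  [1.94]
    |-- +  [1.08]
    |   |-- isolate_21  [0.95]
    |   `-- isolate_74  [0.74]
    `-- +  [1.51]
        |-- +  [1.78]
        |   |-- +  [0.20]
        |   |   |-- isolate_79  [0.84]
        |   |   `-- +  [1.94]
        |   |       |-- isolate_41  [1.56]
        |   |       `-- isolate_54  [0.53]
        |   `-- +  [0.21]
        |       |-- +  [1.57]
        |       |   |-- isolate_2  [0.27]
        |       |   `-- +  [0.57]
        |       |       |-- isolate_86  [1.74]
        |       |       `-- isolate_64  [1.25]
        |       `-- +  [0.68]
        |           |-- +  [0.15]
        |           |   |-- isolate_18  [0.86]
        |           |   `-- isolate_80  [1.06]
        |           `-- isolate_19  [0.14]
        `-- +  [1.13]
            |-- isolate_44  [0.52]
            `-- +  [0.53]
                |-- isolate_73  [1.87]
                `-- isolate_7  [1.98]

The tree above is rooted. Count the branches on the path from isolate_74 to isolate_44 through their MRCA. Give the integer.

5

The MRCA of isolate_74 and isolate_44 is the node subtending ((isolate_21,isolate_74),(((isolate_79,(isolate_41,isolate_54)),((isolate_2,(isolate_86,isolate_64)),((isolate_18,isolate_80),isolate_19))),(isolate_44,(isolate_73,isolate_7)))).
From isolate_74 up to that node: 2 branches. From isolate_44 up to the same node: 3 branches. Total: 2 + 3 = 5.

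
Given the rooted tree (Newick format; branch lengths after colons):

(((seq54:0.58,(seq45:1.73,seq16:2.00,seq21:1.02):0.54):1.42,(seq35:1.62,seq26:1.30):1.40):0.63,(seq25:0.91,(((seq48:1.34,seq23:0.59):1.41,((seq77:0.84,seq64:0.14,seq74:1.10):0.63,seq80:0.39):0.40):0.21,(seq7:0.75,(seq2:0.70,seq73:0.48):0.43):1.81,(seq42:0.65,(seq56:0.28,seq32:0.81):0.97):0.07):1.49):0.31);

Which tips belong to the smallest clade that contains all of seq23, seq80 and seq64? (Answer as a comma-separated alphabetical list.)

seq23, seq48, seq64, seq74, seq77, seq80

Tracing seq23: it sits inside (seq48,seq23).
Tracing seq80: it sits inside ((seq77,seq64,seq74),seq80).
Tracing seq64: it sits inside (seq77,seq64,seq74).
The smallest clade enclosing all 3 is ((seq48,seq23),((seq77,seq64,seq74),seq80)); the answer is its 6 terminal taxa in alphabetical order.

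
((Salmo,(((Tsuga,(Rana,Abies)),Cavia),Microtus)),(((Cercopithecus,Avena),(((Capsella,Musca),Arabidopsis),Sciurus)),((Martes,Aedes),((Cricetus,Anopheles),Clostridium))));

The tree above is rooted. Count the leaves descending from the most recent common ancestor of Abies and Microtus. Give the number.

5

The MRCA of Abies and Microtus is the node subtending (((Tsuga,(Rana,Abies)),Cavia),Microtus).
That clade contains 5 terminal taxa: Abies, Cavia, Microtus, Rana, Tsuga.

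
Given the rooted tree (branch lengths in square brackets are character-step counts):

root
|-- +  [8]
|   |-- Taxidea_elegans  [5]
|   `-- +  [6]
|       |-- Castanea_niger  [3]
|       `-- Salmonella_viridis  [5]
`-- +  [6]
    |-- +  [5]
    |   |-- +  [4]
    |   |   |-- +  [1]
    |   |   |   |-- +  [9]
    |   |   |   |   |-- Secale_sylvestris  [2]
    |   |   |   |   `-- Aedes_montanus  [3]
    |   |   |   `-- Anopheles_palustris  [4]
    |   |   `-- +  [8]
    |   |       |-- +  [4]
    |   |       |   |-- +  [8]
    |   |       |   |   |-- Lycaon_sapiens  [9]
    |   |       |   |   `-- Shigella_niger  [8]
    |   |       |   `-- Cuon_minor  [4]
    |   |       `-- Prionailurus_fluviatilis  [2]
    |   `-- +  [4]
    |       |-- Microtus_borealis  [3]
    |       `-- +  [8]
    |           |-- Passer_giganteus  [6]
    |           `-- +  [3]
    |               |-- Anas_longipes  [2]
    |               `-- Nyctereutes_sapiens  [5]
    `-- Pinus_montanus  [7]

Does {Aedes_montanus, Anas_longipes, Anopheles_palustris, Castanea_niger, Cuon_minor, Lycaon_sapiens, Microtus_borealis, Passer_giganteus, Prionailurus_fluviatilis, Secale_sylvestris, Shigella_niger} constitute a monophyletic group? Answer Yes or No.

The MRCA of the listed taxa is the root, so the smallest clade containing them is the whole tree.
That clade also contains Nyctereutes_sapiens, Pinus_montanus, Salmonella_viridis, Taxidea_elegans, which are not in the proposed group, so the group is not monophyletic.

No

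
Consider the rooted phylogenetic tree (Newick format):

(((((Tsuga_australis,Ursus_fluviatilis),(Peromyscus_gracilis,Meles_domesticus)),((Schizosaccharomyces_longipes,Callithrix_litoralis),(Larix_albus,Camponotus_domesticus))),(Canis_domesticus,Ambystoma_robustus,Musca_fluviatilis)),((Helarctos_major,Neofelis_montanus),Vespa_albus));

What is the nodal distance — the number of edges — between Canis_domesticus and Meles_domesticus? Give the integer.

The MRCA of Canis_domesticus and Meles_domesticus is the node subtending ((((Tsuga_australis,Ursus_fluviatilis),(Peromyscus_gracilis,Meles_domesticus)),((Schizosaccharomyces_longipes,Callithrix_litoralis),(Larix_albus,Camponotus_domesticus))),(Canis_domesticus,Ambystoma_robustus,Musca_fluviatilis)).
From Canis_domesticus up to that node: 2 branches. From Meles_domesticus up to the same node: 4 branches. Total: 2 + 4 = 6.

6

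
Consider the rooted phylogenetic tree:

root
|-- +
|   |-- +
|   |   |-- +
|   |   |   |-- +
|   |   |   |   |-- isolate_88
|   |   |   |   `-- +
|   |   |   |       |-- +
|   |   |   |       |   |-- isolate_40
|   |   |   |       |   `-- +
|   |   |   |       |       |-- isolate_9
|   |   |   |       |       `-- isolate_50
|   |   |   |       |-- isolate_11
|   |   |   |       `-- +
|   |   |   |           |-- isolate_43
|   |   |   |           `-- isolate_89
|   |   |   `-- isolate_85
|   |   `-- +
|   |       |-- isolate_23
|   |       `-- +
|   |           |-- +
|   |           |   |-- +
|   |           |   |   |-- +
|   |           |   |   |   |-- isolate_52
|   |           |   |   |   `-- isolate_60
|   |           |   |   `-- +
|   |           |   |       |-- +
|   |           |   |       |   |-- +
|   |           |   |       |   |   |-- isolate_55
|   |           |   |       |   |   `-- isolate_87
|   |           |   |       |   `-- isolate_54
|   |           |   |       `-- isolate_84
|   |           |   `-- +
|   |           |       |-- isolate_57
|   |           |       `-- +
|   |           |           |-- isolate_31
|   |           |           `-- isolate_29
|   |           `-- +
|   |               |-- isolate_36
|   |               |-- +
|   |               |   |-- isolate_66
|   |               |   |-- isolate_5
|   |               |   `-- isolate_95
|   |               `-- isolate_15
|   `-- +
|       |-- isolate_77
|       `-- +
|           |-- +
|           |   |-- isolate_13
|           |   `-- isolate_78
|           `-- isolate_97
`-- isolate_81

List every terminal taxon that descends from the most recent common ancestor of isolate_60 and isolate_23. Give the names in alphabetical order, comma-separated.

isolate_15, isolate_23, isolate_29, isolate_31, isolate_36, isolate_5, isolate_52, isolate_54, isolate_55, isolate_57, isolate_60, isolate_66, isolate_84, isolate_87, isolate_95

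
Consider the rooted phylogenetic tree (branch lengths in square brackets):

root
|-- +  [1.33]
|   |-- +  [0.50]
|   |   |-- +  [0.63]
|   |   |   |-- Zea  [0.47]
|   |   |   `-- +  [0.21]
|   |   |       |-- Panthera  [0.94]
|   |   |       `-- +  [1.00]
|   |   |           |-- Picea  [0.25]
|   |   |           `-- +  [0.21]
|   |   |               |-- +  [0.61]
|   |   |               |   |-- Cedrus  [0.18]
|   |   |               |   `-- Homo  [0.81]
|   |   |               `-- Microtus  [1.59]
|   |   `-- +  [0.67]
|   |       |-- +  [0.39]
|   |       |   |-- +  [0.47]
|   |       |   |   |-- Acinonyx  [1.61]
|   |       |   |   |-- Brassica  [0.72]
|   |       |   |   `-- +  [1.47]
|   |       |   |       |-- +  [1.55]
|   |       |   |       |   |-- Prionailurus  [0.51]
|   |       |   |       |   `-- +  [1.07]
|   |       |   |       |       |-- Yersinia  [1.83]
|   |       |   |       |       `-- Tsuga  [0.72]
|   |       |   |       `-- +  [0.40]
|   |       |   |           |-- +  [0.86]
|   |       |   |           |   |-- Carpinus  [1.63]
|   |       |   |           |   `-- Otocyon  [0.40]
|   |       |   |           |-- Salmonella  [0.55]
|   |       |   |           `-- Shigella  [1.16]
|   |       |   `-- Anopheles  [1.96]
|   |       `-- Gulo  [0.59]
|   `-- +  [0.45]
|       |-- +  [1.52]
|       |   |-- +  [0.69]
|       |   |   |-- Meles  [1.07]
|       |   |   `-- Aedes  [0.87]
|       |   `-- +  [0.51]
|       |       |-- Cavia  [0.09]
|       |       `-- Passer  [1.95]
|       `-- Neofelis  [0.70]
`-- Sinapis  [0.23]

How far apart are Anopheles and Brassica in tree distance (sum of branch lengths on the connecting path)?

The path runs Anopheles → … → MRCA → … → Brassica; the MRCA is the node subtending ((Acinonyx,Brassica,((Prionailurus,(Yersinia,Tsuga)),((Carpinus,Otocyon),Salmonella,Shigella))),Anopheles).
Branch lengths along that path: 1.96 + 0.47 + 0.72 = 3.15.

3.15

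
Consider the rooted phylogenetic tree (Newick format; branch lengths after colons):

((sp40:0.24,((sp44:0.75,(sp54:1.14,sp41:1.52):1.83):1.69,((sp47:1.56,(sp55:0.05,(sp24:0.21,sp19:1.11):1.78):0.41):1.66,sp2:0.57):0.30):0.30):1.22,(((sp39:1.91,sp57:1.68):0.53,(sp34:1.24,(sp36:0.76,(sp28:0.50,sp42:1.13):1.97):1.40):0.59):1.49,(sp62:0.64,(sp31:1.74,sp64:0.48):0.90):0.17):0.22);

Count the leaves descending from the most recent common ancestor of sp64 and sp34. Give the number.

9

The MRCA of sp64 and sp34 is the node subtending (((sp39,sp57),(sp34,(sp36,(sp28,sp42)))),(sp62,(sp31,sp64))).
That clade contains 9 terminal taxa: sp28, sp31, sp34, sp36, sp39, sp42, sp57, sp62, sp64.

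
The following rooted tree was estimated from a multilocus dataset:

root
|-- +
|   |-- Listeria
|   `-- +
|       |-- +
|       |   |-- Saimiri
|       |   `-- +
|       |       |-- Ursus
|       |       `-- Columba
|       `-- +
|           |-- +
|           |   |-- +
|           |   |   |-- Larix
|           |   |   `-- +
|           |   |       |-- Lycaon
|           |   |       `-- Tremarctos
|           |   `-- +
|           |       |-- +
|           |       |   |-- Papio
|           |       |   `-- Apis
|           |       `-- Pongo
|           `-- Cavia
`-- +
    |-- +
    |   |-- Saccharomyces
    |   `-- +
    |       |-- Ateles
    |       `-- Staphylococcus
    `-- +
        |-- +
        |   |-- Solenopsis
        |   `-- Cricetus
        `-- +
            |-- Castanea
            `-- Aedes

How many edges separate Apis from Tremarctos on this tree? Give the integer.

6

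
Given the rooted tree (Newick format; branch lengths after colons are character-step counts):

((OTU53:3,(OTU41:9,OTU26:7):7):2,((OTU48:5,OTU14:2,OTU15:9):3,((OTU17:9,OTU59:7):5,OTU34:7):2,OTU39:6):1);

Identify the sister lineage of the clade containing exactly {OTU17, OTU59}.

The clade containing exactly {OTU17, OTU59} attaches to the tree at the node subtending ((OTU17,OTU59),OTU34).
The other lineage descending from that same node — the sister group — is the single tip OTU34.

OTU34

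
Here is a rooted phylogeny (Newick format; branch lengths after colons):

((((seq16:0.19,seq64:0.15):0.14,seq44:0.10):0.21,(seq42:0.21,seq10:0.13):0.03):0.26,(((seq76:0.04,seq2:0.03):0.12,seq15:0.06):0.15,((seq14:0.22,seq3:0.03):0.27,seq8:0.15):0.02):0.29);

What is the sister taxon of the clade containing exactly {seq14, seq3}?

The clade containing exactly {seq14, seq3} attaches to the tree at the node subtending ((seq14,seq3),seq8).
The other lineage descending from that same node — the sister group — is the single tip seq8.

seq8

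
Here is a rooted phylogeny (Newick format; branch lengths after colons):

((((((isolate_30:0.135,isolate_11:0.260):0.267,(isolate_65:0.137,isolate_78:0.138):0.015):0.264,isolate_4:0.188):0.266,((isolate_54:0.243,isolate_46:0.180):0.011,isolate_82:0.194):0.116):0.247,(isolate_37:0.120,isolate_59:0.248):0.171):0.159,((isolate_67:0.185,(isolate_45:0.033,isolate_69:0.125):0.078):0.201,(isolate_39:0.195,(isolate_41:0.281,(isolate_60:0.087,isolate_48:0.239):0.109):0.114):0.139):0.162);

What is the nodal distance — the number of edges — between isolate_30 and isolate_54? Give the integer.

The MRCA of isolate_30 and isolate_54 is the node subtending ((((isolate_30,isolate_11),(isolate_65,isolate_78)),isolate_4),((isolate_54,isolate_46),isolate_82)).
From isolate_30 up to that node: 4 branches. From isolate_54 up to the same node: 3 branches. Total: 4 + 3 = 7.

7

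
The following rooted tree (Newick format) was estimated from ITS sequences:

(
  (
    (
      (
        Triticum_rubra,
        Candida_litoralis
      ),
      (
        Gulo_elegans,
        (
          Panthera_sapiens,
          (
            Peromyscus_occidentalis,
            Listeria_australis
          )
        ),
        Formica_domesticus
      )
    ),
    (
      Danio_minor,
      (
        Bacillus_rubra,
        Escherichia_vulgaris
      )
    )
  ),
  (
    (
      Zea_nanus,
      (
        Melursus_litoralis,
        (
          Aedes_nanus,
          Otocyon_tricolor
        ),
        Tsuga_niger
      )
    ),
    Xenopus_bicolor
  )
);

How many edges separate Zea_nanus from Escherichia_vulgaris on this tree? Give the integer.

The MRCA of Zea_nanus and Escherichia_vulgaris is the root of the tree.
From Zea_nanus up to that node: 3 branches. From Escherichia_vulgaris up to the same node: 4 branches. Total: 3 + 4 = 7.

7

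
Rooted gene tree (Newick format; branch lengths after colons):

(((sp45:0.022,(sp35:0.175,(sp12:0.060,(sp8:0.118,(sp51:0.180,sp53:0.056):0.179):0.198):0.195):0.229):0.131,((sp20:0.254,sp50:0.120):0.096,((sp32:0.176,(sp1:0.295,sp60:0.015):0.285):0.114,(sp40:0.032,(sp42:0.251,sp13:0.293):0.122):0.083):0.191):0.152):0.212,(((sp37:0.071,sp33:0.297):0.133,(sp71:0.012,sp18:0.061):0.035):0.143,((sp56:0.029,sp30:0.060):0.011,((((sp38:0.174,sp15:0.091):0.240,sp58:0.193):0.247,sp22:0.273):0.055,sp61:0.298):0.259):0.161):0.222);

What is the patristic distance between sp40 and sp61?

1.610

The path runs sp40 → … → MRCA → … → sp61; the MRCA is the root of the tree.
Branch lengths along that path: 0.032 + 0.083 + 0.191 + 0.152 + 0.212 + 0.222 + 0.161 + 0.259 + 0.298 = 1.610.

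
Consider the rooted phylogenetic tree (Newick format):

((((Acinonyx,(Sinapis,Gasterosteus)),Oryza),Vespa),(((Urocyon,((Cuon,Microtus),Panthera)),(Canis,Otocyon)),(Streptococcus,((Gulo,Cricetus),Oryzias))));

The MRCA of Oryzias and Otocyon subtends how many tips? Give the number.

The MRCA of Oryzias and Otocyon is the node subtending (((Urocyon,((Cuon,Microtus),Panthera)),(Canis,Otocyon)),(Streptococcus,((Gulo,Cricetus),Oryzias))).
That clade contains 10 terminal taxa: Canis, Cricetus, Cuon, Gulo, Microtus, Oryzias, Otocyon, Panthera, Streptococcus, Urocyon.

10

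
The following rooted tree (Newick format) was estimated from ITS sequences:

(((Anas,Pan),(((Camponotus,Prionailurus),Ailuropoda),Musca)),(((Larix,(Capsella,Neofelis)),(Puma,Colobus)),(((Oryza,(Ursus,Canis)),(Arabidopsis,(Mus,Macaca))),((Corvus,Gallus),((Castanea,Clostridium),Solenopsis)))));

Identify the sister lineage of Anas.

Anas attaches to the tree at the node subtending (Anas,Pan).
The other lineage descending from that same node — the sister group — is the single tip Pan.

Pan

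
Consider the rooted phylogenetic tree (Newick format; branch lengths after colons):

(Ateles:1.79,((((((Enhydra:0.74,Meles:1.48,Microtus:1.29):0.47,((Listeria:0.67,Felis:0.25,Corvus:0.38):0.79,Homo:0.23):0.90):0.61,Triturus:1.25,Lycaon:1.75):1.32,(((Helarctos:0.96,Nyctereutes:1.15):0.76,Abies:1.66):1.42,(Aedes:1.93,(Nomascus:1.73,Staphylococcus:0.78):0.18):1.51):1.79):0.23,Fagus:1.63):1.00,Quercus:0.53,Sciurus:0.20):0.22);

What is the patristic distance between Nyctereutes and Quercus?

6.88

The path runs Nyctereutes → … → MRCA → … → Quercus; the MRCA is the node subtending ((((((Enhydra,Meles,Microtus),((Listeria,Felis,Corvus),Homo)),Triturus,Lycaon),(((Helarctos,Nyctereutes),Abies),(Aedes,(Nomascus,Staphylococcus)))),Fagus),Quercus,Sciurus).
Branch lengths along that path: 1.15 + 0.76 + 1.42 + 1.79 + 0.23 + 1.00 + 0.53 = 6.88.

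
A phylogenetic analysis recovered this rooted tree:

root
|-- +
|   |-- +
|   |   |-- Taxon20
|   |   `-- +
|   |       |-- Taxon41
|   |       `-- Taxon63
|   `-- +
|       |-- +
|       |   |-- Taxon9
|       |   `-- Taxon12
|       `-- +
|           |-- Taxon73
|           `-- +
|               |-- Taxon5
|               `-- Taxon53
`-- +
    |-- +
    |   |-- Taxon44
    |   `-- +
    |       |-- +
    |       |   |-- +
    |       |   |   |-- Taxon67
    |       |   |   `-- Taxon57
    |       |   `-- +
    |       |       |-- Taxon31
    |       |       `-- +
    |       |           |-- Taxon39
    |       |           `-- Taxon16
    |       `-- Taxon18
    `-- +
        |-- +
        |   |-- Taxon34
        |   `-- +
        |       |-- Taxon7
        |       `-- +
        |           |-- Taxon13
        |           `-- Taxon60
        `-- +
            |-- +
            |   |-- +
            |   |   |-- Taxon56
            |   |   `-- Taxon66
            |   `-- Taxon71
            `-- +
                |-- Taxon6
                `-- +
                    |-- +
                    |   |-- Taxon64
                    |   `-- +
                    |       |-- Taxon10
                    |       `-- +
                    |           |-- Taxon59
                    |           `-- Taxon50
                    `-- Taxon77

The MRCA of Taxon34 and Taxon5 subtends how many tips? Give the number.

28

The MRCA of Taxon34 and Taxon5 is the root, so the clade is the entire tree.
That clade contains 28 terminal taxa: Taxon10, Taxon12, Taxon13, Taxon16, Taxon18, Taxon20, Taxon31, Taxon34, Taxon39, Taxon41, Taxon44, Taxon5, Taxon50, Taxon53, Taxon56, Taxon57, Taxon59, Taxon6, Taxon60, Taxon63, Taxon64, Taxon66, Taxon67, Taxon7, Taxon71, Taxon73, Taxon77, Taxon9.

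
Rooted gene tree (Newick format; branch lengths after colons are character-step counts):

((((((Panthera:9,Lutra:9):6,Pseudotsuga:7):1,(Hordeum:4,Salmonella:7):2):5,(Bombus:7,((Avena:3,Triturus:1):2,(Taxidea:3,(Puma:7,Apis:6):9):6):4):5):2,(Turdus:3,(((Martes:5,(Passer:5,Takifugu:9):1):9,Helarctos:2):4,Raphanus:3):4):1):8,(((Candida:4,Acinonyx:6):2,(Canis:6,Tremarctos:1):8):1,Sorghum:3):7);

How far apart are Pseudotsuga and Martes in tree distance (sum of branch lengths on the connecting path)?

The path runs Pseudotsuga → … → MRCA → … → Martes; the MRCA is the node subtending (((((Panthera,Lutra),Pseudotsuga),(Hordeum,Salmonella)),(Bombus,((Avena,Triturus),(Taxidea,(Puma,Apis))))),(Turdus,(((Martes,(Passer,Takifugu)),Helarctos),Raphanus))).
Branch lengths along that path: 7 + 1 + 5 + 2 + 1 + 4 + 4 + 9 + 5 = 38.

38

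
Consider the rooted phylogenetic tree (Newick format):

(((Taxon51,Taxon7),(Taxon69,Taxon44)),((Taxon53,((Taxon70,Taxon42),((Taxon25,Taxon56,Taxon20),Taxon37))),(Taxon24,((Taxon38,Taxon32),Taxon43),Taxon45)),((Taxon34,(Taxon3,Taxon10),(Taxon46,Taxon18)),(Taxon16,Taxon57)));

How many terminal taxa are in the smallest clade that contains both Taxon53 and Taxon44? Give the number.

23

The MRCA of Taxon53 and Taxon44 is the root, so the clade is the entire tree.
That clade contains 23 terminal taxa: Taxon10, Taxon16, Taxon18, Taxon20, Taxon24, Taxon25, Taxon3, Taxon32, Taxon34, Taxon37, Taxon38, Taxon42, Taxon43, Taxon44, Taxon45, Taxon46, Taxon51, Taxon53, Taxon56, Taxon57, Taxon69, Taxon7, Taxon70.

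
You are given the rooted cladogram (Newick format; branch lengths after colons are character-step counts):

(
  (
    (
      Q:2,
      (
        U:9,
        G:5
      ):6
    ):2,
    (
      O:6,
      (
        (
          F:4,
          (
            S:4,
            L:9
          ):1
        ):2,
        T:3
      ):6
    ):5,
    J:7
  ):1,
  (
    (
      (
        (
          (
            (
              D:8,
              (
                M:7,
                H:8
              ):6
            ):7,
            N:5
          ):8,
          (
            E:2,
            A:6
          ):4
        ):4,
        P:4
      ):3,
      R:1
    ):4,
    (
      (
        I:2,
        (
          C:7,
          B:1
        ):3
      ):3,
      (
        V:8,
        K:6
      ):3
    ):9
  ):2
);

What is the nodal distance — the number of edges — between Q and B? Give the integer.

The MRCA of Q and B is the root of the tree.
From Q up to that node: 3 branches. From B up to the same node: 5 branches. Total: 3 + 5 = 8.

8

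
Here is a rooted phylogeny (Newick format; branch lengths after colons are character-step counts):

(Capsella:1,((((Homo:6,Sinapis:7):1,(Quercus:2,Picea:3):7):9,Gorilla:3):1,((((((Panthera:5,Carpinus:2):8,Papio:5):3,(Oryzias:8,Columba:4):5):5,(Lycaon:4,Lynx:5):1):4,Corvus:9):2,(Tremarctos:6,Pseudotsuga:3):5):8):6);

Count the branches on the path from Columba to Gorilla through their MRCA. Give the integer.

The MRCA of Columba and Gorilla is the node subtending ((((Homo,Sinapis),(Quercus,Picea)),Gorilla),((((((Panthera,Carpinus),Papio),(Oryzias,Columba)),(Lycaon,Lynx)),Corvus),(Tremarctos,Pseudotsuga))).
From Columba up to that node: 6 branches. From Gorilla up to the same node: 2 branches. Total: 6 + 2 = 8.

8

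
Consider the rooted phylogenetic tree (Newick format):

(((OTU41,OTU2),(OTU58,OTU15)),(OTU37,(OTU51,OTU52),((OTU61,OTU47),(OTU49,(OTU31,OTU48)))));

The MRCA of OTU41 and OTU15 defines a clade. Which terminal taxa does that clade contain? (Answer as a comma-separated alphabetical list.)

OTU15, OTU2, OTU41, OTU58

Tracing OTU41: it sits inside (OTU41,OTU2).
Tracing OTU15: it sits inside (OTU58,OTU15).
The smallest clade enclosing both is ((OTU41,OTU2),(OTU58,OTU15)); the answer is its 4 terminal taxa in alphabetical order.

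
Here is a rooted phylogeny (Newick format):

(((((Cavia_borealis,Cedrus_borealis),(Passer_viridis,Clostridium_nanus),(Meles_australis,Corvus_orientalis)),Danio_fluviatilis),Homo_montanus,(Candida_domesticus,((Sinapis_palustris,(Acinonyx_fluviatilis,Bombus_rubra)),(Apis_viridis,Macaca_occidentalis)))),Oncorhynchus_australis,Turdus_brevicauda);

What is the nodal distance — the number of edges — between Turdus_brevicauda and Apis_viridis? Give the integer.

The MRCA of Turdus_brevicauda and Apis_viridis is the root of the tree.
From Turdus_brevicauda up to that node: 1 branch. From Apis_viridis up to the same node: 5 branches. Total: 1 + 5 = 6.

6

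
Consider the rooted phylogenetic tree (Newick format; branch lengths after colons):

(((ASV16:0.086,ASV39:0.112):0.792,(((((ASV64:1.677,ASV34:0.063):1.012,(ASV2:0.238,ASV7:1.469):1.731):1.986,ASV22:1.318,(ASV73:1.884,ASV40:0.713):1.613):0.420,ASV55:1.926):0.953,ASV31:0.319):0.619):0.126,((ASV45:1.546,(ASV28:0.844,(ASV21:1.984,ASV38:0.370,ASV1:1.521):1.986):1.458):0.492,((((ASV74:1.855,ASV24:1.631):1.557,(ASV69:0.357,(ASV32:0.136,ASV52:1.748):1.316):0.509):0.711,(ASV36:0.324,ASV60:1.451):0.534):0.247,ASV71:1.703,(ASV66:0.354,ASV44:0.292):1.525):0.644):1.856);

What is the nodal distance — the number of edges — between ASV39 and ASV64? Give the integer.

8

The MRCA of ASV39 and ASV64 is the node subtending ((ASV16,ASV39),(((((ASV64,ASV34),(ASV2,ASV7)),ASV22,(ASV73,ASV40)),ASV55),ASV31)).
From ASV39 up to that node: 2 branches. From ASV64 up to the same node: 6 branches. Total: 2 + 6 = 8.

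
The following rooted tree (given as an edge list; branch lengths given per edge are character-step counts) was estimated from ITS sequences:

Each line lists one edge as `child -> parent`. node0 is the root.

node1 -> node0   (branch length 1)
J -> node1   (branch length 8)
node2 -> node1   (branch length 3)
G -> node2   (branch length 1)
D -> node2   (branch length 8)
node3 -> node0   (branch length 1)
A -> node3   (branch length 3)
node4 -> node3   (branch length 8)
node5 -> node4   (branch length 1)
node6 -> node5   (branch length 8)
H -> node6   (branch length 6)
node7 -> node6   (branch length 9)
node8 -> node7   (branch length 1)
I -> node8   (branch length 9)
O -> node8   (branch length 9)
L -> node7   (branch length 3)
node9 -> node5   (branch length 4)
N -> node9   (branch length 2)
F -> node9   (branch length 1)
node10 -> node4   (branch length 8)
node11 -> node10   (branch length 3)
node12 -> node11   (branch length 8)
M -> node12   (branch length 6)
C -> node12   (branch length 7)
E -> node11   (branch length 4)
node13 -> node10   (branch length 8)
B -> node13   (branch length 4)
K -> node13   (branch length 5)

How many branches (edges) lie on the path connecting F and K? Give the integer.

6

The MRCA of F and K is the node subtending (((H,((I,O),L)),(N,F)),(((M,C),E),(B,K))).
From F up to that node: 3 branches. From K up to the same node: 3 branches. Total: 3 + 3 = 6.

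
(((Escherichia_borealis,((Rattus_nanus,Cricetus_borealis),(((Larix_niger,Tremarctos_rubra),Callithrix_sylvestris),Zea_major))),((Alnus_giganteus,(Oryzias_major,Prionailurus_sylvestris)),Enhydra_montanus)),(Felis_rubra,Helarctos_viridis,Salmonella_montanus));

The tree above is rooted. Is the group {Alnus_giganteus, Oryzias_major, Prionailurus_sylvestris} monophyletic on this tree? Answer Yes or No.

Yes

The most recent common ancestor of these taxa subtends (Alnus_giganteus,(Oryzias_major,Prionailurus_sylvestris)).
That clade has exactly 3 tips — every listed taxon and nothing else — so the group is monophyletic.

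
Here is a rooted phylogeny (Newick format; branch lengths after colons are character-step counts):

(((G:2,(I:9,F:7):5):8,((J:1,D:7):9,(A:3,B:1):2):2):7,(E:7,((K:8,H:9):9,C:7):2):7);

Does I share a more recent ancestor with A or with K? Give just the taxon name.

The MRCA of I and A subtends ((G,(I,F)),((J,D),(A,B))) (7 taxa).
The MRCA of I and K is the root, subtending the entire tree (11 taxa).
The first is nested inside the second, so I shares a more recent common ancestor with A.

A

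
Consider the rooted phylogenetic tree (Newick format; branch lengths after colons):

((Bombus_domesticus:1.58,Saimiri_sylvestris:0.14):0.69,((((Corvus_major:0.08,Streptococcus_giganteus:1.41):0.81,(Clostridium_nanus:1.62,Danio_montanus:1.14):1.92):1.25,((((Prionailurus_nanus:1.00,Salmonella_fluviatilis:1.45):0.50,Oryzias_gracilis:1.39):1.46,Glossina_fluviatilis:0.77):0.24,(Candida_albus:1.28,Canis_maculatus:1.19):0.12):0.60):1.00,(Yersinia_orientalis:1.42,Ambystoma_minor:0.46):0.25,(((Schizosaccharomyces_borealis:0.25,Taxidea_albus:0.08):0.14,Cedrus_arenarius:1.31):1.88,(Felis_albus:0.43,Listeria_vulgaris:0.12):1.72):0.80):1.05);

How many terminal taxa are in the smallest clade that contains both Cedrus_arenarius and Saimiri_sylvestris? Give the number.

19

The MRCA of Cedrus_arenarius and Saimiri_sylvestris is the root, so the clade is the entire tree.
That clade contains 19 terminal taxa: Ambystoma_minor, Bombus_domesticus, Candida_albus, Canis_maculatus, Cedrus_arenarius, Clostridium_nanus, Corvus_major, Danio_montanus, Felis_albus, Glossina_fluviatilis, Listeria_vulgaris, Oryzias_gracilis, Prionailurus_nanus, Saimiri_sylvestris, Salmonella_fluviatilis, Schizosaccharomyces_borealis, Streptococcus_giganteus, Taxidea_albus, Yersinia_orientalis.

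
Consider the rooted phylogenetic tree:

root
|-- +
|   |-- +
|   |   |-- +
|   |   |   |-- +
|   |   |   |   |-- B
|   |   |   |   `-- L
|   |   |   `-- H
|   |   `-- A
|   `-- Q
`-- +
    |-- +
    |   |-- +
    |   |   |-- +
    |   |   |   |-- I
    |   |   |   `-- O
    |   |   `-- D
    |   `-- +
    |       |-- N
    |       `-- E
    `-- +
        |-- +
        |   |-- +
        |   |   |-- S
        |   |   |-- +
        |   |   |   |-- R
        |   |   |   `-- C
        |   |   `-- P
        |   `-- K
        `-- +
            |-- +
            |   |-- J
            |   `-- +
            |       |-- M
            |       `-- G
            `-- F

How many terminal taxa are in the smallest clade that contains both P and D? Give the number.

The MRCA of P and D is the node subtending ((((I,O),D),(N,E)),(((S,(R,C),P),K),((J,(M,G)),F))).
That clade contains 14 terminal taxa: C, D, E, F, G, I, J, K, M, N, O, P, R, S.

14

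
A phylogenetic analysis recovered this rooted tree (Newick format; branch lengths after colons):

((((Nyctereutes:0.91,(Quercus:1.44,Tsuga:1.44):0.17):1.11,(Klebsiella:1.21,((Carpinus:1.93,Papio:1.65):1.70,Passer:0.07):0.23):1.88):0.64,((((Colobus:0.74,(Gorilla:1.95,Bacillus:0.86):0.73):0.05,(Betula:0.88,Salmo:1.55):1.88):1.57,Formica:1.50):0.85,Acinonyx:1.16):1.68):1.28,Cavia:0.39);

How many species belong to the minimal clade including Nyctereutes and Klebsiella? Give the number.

7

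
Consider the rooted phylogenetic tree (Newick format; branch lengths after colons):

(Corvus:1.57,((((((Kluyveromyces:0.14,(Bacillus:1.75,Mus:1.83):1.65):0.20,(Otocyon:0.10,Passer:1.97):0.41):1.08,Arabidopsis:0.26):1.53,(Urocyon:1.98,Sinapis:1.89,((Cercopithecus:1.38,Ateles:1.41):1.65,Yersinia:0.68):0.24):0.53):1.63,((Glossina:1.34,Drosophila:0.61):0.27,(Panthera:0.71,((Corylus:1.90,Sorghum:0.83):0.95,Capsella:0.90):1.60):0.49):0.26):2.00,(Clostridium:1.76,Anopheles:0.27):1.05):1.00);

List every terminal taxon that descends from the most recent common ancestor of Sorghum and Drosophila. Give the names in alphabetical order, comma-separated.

Capsella, Corylus, Drosophila, Glossina, Panthera, Sorghum

Tracing Sorghum: it sits inside (Corylus,Sorghum).
Tracing Drosophila: it sits inside (Glossina,Drosophila).
The smallest clade enclosing both is ((Glossina,Drosophila),(Panthera,((Corylus,Sorghum),Capsella))); the answer is its 6 terminal taxa in alphabetical order.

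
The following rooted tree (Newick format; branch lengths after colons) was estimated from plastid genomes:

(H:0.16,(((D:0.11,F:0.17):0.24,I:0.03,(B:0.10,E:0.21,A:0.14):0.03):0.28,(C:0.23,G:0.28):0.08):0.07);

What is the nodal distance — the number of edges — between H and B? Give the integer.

5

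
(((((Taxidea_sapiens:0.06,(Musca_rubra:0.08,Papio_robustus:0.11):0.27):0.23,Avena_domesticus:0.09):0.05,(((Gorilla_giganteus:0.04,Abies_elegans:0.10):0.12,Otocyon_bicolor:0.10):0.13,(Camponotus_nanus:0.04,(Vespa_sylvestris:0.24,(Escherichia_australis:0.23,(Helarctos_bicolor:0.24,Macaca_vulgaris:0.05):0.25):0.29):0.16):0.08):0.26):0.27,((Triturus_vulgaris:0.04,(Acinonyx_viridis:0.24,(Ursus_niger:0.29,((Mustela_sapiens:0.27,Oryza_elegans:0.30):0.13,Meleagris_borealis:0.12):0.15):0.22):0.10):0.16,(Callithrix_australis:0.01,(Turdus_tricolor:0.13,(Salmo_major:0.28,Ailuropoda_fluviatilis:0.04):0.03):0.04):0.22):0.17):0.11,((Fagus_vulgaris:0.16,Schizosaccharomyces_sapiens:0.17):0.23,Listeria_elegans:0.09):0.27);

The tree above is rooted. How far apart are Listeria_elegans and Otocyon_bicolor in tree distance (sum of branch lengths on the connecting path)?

The path runs Listeria_elegans → … → MRCA → … → Otocyon_bicolor; the MRCA is the root of the tree.
Branch lengths along that path: 0.09 + 0.27 + 0.11 + 0.27 + 0.26 + 0.13 + 0.10 = 1.23.

1.23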